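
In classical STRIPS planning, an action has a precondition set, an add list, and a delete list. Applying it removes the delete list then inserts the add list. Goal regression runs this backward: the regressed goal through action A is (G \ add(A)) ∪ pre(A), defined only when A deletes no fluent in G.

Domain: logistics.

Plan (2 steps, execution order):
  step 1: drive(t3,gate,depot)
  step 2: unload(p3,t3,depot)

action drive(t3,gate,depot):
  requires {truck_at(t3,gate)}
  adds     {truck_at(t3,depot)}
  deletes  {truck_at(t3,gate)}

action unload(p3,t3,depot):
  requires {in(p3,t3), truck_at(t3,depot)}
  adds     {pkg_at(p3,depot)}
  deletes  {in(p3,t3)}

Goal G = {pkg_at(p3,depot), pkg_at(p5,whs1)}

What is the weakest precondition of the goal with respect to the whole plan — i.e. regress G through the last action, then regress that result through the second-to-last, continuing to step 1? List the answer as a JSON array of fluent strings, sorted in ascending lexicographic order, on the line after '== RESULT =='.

Work backward from the goal:
  through step 2 (unload(p3,t3,depot)): drop {pkg_at(p3,depot)}, keep {pkg_at(p5,whs1)}, require {in(p3,t3), truck_at(t3,depot)}
    → {in(p3,t3), pkg_at(p5,whs1), truck_at(t3,depot)}
  through step 1 (drive(t3,gate,depot)): drop {truck_at(t3,depot)}, keep {in(p3,t3), pkg_at(p5,whs1)}, require {truck_at(t3,gate)}
    → {in(p3,t3), pkg_at(p5,whs1), truck_at(t3,gate)}

== RESULT ==
["in(p3,t3)", "pkg_at(p5,whs1)", "truck_at(t3,gate)"]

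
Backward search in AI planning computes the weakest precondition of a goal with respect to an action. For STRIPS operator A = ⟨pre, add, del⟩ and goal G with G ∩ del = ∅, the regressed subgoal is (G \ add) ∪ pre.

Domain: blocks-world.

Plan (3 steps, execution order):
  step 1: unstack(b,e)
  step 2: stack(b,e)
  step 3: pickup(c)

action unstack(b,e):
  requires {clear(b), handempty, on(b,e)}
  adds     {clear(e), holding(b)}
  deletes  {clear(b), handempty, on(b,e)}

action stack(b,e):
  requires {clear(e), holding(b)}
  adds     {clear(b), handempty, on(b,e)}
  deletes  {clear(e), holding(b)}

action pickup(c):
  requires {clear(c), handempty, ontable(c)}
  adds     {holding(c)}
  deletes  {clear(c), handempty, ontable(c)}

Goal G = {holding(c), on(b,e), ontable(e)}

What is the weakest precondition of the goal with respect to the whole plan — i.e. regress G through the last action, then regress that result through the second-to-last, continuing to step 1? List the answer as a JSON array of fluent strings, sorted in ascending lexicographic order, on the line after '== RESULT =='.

Work backward from the goal:
  through step 3 (pickup(c)): drop {holding(c)}, keep {on(b,e), ontable(e)}, require {clear(c), handempty, ontable(c)}
    → {clear(c), handempty, on(b,e), ontable(c), ontable(e)}
  through step 2 (stack(b,e)): drop {handempty, on(b,e)}, keep {clear(c), ontable(c), ontable(e)}, require {clear(e), holding(b)}
    → {clear(c), clear(e), holding(b), ontable(c), ontable(e)}
  through step 1 (unstack(b,e)): drop {clear(e), holding(b)}, keep {clear(c), ontable(c), ontable(e)}, require {clear(b), handempty, on(b,e)}
    → {clear(b), clear(c), handempty, on(b,e), ontable(c), ontable(e)}

== RESULT ==
["clear(b)", "clear(c)", "handempty", "on(b,e)", "ontable(c)", "ontable(e)"]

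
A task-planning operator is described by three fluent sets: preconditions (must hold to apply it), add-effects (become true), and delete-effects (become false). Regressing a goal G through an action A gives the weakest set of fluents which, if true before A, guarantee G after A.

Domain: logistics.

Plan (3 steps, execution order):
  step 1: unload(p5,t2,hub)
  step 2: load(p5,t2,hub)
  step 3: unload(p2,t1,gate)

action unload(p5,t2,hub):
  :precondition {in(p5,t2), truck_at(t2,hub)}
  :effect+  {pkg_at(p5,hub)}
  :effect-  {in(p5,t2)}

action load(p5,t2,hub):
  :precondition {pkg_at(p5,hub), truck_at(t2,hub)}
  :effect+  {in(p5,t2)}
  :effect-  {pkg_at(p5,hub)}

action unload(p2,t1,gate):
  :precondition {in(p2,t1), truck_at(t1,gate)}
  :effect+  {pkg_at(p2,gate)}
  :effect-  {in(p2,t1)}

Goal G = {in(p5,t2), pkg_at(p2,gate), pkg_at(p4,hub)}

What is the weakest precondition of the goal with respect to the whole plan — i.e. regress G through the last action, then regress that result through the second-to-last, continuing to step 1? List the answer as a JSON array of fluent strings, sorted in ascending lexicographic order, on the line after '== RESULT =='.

Work backward from the goal:
  through step 3 (unload(p2,t1,gate)): drop {pkg_at(p2,gate)}, keep {in(p5,t2), pkg_at(p4,hub)}, require {in(p2,t1), truck_at(t1,gate)}
    → {in(p2,t1), in(p5,t2), pkg_at(p4,hub), truck_at(t1,gate)}
  through step 2 (load(p5,t2,hub)): drop {in(p5,t2)}, keep {in(p2,t1), pkg_at(p4,hub), truck_at(t1,gate)}, require {pkg_at(p5,hub), truck_at(t2,hub)}
    → {in(p2,t1), pkg_at(p4,hub), pkg_at(p5,hub), truck_at(t1,gate), truck_at(t2,hub)}
  through step 1 (unload(p5,t2,hub)): drop {pkg_at(p5,hub)}, keep {in(p2,t1), pkg_at(p4,hub), truck_at(t1,gate), truck_at(t2,hub)}, require {in(p5,t2), truck_at(t2,hub)}
    → {in(p2,t1), in(p5,t2), pkg_at(p4,hub), truck_at(t1,gate), truck_at(t2,hub)}

== RESULT ==
["in(p2,t1)", "in(p5,t2)", "pkg_at(p4,hub)", "truck_at(t1,gate)", "truck_at(t2,hub)"]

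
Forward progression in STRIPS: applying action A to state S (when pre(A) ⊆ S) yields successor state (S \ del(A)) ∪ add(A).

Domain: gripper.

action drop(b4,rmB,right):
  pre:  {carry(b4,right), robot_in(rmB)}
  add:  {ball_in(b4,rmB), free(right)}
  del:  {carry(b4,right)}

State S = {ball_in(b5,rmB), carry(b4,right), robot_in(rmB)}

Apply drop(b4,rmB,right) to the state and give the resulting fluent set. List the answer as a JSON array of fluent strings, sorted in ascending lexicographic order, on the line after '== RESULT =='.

Compute (S \ del) ∪ add:
  pre ⊆ S: {carry(b4,right), robot_in(rmB)} ⊆ S  — applicable
  S \ del = {ball_in(b5,rmB), robot_in(rmB)}
  ∪ add   = {ball_in(b4,rmB), ball_in(b5,rmB), free(right), robot_in(rmB)}

== RESULT ==
["ball_in(b4,rmB)", "ball_in(b5,rmB)", "free(right)", "robot_in(rmB)"]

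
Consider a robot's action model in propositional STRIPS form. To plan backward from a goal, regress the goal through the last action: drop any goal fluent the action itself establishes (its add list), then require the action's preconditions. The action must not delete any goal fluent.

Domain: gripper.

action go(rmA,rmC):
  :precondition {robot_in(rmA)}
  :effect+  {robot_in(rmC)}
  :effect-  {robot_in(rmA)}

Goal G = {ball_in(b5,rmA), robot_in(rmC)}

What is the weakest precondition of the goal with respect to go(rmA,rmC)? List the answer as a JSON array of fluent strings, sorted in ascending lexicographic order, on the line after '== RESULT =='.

Regress:
  G ∩ del = {}  (empty — regression defined)
  G \ add = {ball_in(b5,rmA), robot_in(rmC)} \ {robot_in(rmC)} = {ball_in(b5,rmA)}
  ∪ pre   = {ball_in(b5,rmA)} ∪ {robot_in(rmA)}
          = {ball_in(b5,rmA), robot_in(rmA)}

== RESULT ==
["ball_in(b5,rmA)", "robot_in(rmA)"]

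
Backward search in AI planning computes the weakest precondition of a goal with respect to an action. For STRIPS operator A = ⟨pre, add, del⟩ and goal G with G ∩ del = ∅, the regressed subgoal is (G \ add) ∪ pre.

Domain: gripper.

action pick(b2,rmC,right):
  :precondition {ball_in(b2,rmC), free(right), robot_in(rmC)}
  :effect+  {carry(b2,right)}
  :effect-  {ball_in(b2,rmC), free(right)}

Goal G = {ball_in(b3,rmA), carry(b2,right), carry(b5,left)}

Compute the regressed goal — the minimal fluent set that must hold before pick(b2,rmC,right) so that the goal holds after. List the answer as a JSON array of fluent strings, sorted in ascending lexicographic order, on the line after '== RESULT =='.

Compute (G \ add) ∪ pre:
  G ∩ del = {}  (empty — regression defined)
  G \ add = {ball_in(b3,rmA), carry(b2,right), carry(b5,left)} \ {carry(b2,right)} = {ball_in(b3,rmA), carry(b5,left)}
  ∪ pre   = {ball_in(b3,rmA), carry(b5,left)} ∪ {ball_in(b2,rmC), free(right), robot_in(rmC)}
          = {ball_in(b2,rmC), ball_in(b3,rmA), carry(b5,left), free(right), robot_in(rmC)}

== RESULT ==
["ball_in(b2,rmC)", "ball_in(b3,rmA)", "carry(b5,left)", "free(right)", "robot_in(rmC)"]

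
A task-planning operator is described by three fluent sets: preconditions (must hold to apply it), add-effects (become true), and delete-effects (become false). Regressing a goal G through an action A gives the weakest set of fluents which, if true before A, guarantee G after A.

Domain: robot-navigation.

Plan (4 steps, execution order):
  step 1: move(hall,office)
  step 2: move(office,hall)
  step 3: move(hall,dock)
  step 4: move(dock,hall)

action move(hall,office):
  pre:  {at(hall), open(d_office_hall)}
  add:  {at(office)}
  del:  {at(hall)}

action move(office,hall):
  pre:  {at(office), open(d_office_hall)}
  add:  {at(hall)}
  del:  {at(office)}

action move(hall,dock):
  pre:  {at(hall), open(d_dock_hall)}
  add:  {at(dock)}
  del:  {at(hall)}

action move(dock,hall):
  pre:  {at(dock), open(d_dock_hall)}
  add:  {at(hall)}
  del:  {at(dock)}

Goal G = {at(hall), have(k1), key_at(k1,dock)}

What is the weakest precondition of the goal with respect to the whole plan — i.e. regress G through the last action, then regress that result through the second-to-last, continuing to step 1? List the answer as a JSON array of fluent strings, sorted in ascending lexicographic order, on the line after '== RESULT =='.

Work backward from the goal:
  through step 4 (move(dock,hall)): drop {at(hall)}, keep {have(k1), key_at(k1,dock)}, require {at(dock), open(d_dock_hall)}
    → {at(dock), have(k1), key_at(k1,dock), open(d_dock_hall)}
  through step 3 (move(hall,dock)): drop {at(dock)}, keep {have(k1), key_at(k1,dock), open(d_dock_hall)}, require {at(hall), open(d_dock_hall)}
    → {at(hall), have(k1), key_at(k1,dock), open(d_dock_hall)}
  through step 2 (move(office,hall)): drop {at(hall)}, keep {have(k1), key_at(k1,dock), open(d_dock_hall)}, require {at(office), open(d_office_hall)}
    → {at(office), have(k1), key_at(k1,dock), open(d_dock_hall), open(d_office_hall)}
  through step 1 (move(hall,office)): drop {at(office)}, keep {have(k1), key_at(k1,dock), open(d_dock_hall), open(d_office_hall)}, require {at(hall), open(d_office_hall)}
    → {at(hall), have(k1), key_at(k1,dock), open(d_dock_hall), open(d_office_hall)}

== RESULT ==
["at(hall)", "have(k1)", "key_at(k1,dock)", "open(d_dock_hall)", "open(d_office_hall)"]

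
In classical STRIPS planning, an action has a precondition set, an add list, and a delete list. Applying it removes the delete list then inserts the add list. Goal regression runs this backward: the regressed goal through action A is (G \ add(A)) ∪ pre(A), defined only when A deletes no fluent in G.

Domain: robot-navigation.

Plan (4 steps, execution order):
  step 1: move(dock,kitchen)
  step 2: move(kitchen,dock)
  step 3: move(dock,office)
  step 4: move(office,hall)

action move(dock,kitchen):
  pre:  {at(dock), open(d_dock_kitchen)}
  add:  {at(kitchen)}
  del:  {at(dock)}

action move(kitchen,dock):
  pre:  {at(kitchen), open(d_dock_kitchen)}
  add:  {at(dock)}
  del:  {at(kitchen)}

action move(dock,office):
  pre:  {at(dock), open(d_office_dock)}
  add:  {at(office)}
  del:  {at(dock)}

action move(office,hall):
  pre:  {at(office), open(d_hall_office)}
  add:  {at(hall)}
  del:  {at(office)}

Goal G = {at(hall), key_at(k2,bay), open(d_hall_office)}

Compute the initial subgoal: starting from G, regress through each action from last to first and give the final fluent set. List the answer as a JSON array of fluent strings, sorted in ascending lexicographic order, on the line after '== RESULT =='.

Regress step by step:
  through step 4 (move(office,hall)): drop {at(hall)}, keep {key_at(k2,bay), open(d_hall_office)}, require {at(office), open(d_hall_office)}
    → {at(office), key_at(k2,bay), open(d_hall_office)}
  through step 3 (move(dock,office)): drop {at(office)}, keep {key_at(k2,bay), open(d_hall_office)}, require {at(dock), open(d_office_dock)}
    → {at(dock), key_at(k2,bay), open(d_hall_office), open(d_office_dock)}
  through step 2 (move(kitchen,dock)): drop {at(dock)}, keep {key_at(k2,bay), open(d_hall_office), open(d_office_dock)}, require {at(kitchen), open(d_dock_kitchen)}
    → {at(kitchen), key_at(k2,bay), open(d_dock_kitchen), open(d_hall_office), open(d_office_dock)}
  through step 1 (move(dock,kitchen)): drop {at(kitchen)}, keep {key_at(k2,bay), open(d_dock_kitchen), open(d_hall_office), open(d_office_dock)}, require {at(dock), open(d_dock_kitchen)}
    → {at(dock), key_at(k2,bay), open(d_dock_kitchen), open(d_hall_office), open(d_office_dock)}

== RESULT ==
["at(dock)", "key_at(k2,bay)", "open(d_dock_kitchen)", "open(d_hall_office)", "open(d_office_dock)"]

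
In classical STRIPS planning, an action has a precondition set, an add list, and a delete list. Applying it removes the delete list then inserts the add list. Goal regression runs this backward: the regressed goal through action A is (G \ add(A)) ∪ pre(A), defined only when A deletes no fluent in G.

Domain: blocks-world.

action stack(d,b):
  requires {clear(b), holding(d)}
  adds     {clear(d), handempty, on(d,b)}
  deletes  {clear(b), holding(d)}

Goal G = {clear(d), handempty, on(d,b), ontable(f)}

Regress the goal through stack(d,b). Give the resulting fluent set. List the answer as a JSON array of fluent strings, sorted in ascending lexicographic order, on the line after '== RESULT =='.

Regress:
  G ∩ del = {}  (empty — regression defined)
  G \ add = {clear(d), handempty, on(d,b), ontable(f)} \ {clear(d), handempty, on(d,b)} = {ontable(f)}
  ∪ pre   = {ontable(f)} ∪ {clear(b), holding(d)}
          = {clear(b), holding(d), ontable(f)}

== RESULT ==
["clear(b)", "holding(d)", "ontable(f)"]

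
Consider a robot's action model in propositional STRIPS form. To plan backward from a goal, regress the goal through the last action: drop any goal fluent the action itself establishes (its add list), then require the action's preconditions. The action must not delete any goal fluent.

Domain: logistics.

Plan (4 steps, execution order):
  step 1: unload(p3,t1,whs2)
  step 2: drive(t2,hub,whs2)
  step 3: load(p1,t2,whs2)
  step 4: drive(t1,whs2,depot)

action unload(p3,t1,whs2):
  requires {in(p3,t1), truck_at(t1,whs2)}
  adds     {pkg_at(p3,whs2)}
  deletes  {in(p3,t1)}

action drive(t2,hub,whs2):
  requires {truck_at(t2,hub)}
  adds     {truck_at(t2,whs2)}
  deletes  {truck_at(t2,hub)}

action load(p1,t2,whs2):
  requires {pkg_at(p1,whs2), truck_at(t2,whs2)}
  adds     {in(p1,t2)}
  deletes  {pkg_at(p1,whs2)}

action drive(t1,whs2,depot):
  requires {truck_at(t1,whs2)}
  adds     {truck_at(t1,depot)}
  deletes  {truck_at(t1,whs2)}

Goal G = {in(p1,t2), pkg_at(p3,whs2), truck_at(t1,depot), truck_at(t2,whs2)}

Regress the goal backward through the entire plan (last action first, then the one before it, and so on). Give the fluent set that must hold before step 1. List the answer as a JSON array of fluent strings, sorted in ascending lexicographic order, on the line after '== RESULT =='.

Work backward from the goal:
  through step 4 (drive(t1,whs2,depot)): drop {truck_at(t1,depot)}, keep {in(p1,t2), pkg_at(p3,whs2), truck_at(t2,whs2)}, require {truck_at(t1,whs2)}
    → {in(p1,t2), pkg_at(p3,whs2), truck_at(t1,whs2), truck_at(t2,whs2)}
  through step 3 (load(p1,t2,whs2)): drop {in(p1,t2)}, keep {pkg_at(p3,whs2), truck_at(t1,whs2), truck_at(t2,whs2)}, require {pkg_at(p1,whs2), truck_at(t2,whs2)}
    → {pkg_at(p1,whs2), pkg_at(p3,whs2), truck_at(t1,whs2), truck_at(t2,whs2)}
  through step 2 (drive(t2,hub,whs2)): drop {truck_at(t2,whs2)}, keep {pkg_at(p1,whs2), pkg_at(p3,whs2), truck_at(t1,whs2)}, require {truck_at(t2,hub)}
    → {pkg_at(p1,whs2), pkg_at(p3,whs2), truck_at(t1,whs2), truck_at(t2,hub)}
  through step 1 (unload(p3,t1,whs2)): drop {pkg_at(p3,whs2)}, keep {pkg_at(p1,whs2), truck_at(t1,whs2), truck_at(t2,hub)}, require {in(p3,t1), truck_at(t1,whs2)}
    → {in(p3,t1), pkg_at(p1,whs2), truck_at(t1,whs2), truck_at(t2,hub)}

== RESULT ==
["in(p3,t1)", "pkg_at(p1,whs2)", "truck_at(t1,whs2)", "truck_at(t2,hub)"]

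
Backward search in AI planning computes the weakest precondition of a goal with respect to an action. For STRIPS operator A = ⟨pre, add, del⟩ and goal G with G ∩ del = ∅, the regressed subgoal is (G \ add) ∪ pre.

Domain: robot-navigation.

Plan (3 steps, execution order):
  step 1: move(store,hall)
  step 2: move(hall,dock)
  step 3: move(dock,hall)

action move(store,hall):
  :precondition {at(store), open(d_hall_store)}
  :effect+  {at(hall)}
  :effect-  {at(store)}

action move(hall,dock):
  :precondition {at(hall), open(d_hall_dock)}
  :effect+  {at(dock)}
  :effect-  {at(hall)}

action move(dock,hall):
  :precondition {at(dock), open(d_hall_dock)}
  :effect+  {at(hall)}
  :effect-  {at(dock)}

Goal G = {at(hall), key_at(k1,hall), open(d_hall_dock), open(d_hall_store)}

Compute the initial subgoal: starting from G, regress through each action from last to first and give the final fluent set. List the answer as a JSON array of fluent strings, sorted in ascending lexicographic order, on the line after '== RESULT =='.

Work backward from the goal:
  through step 3 (move(dock,hall)): drop {at(hall)}, keep {key_at(k1,hall), open(d_hall_dock), open(d_hall_store)}, require {at(dock), open(d_hall_dock)}
    → {at(dock), key_at(k1,hall), open(d_hall_dock), open(d_hall_store)}
  through step 2 (move(hall,dock)): drop {at(dock)}, keep {key_at(k1,hall), open(d_hall_dock), open(d_hall_store)}, require {at(hall), open(d_hall_dock)}
    → {at(hall), key_at(k1,hall), open(d_hall_dock), open(d_hall_store)}
  through step 1 (move(store,hall)): drop {at(hall)}, keep {key_at(k1,hall), open(d_hall_dock), open(d_hall_store)}, require {at(store), open(d_hall_store)}
    → {at(store), key_at(k1,hall), open(d_hall_dock), open(d_hall_store)}

== RESULT ==
["at(store)", "key_at(k1,hall)", "open(d_hall_dock)", "open(d_hall_store)"]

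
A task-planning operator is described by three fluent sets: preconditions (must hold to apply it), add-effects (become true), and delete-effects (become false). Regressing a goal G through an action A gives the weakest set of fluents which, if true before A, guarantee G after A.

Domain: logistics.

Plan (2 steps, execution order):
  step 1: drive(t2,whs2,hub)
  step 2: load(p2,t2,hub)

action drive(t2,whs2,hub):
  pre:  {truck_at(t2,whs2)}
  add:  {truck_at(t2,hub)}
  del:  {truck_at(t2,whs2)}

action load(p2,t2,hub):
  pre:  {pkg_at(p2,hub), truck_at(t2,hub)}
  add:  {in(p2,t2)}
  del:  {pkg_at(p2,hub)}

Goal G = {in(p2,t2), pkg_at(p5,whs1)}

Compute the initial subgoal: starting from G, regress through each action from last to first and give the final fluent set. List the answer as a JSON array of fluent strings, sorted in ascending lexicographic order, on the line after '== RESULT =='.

Regress step by step:
  through step 2 (load(p2,t2,hub)): drop {in(p2,t2)}, keep {pkg_at(p5,whs1)}, require {pkg_at(p2,hub), truck_at(t2,hub)}
    → {pkg_at(p2,hub), pkg_at(p5,whs1), truck_at(t2,hub)}
  through step 1 (drive(t2,whs2,hub)): drop {truck_at(t2,hub)}, keep {pkg_at(p2,hub), pkg_at(p5,whs1)}, require {truck_at(t2,whs2)}
    → {pkg_at(p2,hub), pkg_at(p5,whs1), truck_at(t2,whs2)}

== RESULT ==
["pkg_at(p2,hub)", "pkg_at(p5,whs1)", "truck_at(t2,whs2)"]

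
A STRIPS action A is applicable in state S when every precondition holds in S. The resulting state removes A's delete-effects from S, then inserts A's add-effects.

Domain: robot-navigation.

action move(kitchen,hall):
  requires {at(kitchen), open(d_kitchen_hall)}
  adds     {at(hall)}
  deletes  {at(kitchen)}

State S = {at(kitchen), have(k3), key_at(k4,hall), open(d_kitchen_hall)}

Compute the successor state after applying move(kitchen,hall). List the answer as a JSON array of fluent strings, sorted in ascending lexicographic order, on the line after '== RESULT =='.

Compute (S \ del) ∪ add:
  pre ⊆ S: {at(kitchen), open(d_kitchen_hall)} ⊆ S  — applicable
  S \ del = {have(k3), key_at(k4,hall), open(d_kitchen_hall)}
  ∪ add   = {at(hall), have(k3), key_at(k4,hall), open(d_kitchen_hall)}

== RESULT ==
["at(hall)", "have(k3)", "key_at(k4,hall)", "open(d_kitchen_hall)"]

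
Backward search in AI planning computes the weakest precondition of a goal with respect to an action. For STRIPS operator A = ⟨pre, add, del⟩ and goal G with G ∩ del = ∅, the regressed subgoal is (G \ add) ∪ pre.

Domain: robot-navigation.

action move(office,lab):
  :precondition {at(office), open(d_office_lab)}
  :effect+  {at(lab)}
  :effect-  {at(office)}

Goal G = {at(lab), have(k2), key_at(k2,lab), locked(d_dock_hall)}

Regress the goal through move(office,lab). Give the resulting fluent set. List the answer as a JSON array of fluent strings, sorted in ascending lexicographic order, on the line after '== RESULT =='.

Compute (G \ add) ∪ pre:
  G ∩ del = {}  (empty — regression defined)
  G \ add = {at(lab), have(k2), key_at(k2,lab), locked(d_dock_hall)} \ {at(lab)} = {have(k2), key_at(k2,lab), locked(d_dock_hall)}
  ∪ pre   = {have(k2), key_at(k2,lab), locked(d_dock_hall)} ∪ {at(office), open(d_office_lab)}
          = {at(office), have(k2), key_at(k2,lab), locked(d_dock_hall), open(d_office_lab)}

== RESULT ==
["at(office)", "have(k2)", "key_at(k2,lab)", "locked(d_dock_hall)", "open(d_office_lab)"]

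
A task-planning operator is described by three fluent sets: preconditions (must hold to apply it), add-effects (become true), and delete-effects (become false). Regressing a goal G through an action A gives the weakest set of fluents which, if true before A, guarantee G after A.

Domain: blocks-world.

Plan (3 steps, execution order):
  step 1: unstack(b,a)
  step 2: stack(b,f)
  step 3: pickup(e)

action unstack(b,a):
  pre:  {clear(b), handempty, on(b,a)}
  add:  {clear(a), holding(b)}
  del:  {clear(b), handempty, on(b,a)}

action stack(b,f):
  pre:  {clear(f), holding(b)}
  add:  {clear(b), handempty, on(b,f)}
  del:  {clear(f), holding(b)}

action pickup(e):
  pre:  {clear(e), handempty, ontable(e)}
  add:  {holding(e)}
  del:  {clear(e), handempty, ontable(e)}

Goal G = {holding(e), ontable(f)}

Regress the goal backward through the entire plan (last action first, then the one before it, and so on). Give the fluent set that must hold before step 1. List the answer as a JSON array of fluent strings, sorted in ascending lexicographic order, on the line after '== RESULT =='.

Regress step by step:
  through step 3 (pickup(e)): drop {holding(e)}, keep {ontable(f)}, require {clear(e), handempty, ontable(e)}
    → {clear(e), handempty, ontable(e), ontable(f)}
  through step 2 (stack(b,f)): drop {handempty}, keep {clear(e), ontable(e), ontable(f)}, require {clear(f), holding(b)}
    → {clear(e), clear(f), holding(b), ontable(e), ontable(f)}
  through step 1 (unstack(b,a)): drop {holding(b)}, keep {clear(e), clear(f), ontable(e), ontable(f)}, require {clear(b), handempty, on(b,a)}
    → {clear(b), clear(e), clear(f), handempty, on(b,a), ontable(e), ontable(f)}

== RESULT ==
["clear(b)", "clear(e)", "clear(f)", "handempty", "on(b,a)", "ontable(e)", "ontable(f)"]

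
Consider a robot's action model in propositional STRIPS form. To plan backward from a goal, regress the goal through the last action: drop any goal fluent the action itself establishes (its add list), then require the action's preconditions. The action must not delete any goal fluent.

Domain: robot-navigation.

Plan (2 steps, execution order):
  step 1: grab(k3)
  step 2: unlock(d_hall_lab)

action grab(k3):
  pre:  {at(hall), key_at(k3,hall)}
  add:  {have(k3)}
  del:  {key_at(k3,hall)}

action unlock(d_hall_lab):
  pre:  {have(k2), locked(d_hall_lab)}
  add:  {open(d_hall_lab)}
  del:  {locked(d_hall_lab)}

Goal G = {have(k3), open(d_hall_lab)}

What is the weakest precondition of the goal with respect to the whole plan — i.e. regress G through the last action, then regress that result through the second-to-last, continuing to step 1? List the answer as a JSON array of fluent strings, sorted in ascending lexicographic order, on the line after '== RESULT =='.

Work backward from the goal:
  through step 2 (unlock(d_hall_lab)): drop {open(d_hall_lab)}, keep {have(k3)}, require {have(k2), locked(d_hall_lab)}
    → {have(k2), have(k3), locked(d_hall_lab)}
  through step 1 (grab(k3)): drop {have(k3)}, keep {have(k2), locked(d_hall_lab)}, require {at(hall), key_at(k3,hall)}
    → {at(hall), have(k2), key_at(k3,hall), locked(d_hall_lab)}

== RESULT ==
["at(hall)", "have(k2)", "key_at(k3,hall)", "locked(d_hall_lab)"]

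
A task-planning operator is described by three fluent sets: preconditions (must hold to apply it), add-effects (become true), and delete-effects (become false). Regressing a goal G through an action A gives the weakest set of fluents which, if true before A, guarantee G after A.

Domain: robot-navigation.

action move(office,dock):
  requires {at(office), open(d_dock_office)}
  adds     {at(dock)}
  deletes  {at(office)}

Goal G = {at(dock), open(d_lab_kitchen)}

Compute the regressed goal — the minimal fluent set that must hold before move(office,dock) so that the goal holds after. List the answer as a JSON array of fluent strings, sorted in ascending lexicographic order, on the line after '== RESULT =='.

Regress:
  G ∩ del = {}  (empty — regression defined)
  G \ add = {at(dock), open(d_lab_kitchen)} \ {at(dock)} = {open(d_lab_kitchen)}
  ∪ pre   = {open(d_lab_kitchen)} ∪ {at(office), open(d_dock_office)}
          = {at(office), open(d_dock_office), open(d_lab_kitchen)}

== RESULT ==
["at(office)", "open(d_dock_office)", "open(d_lab_kitchen)"]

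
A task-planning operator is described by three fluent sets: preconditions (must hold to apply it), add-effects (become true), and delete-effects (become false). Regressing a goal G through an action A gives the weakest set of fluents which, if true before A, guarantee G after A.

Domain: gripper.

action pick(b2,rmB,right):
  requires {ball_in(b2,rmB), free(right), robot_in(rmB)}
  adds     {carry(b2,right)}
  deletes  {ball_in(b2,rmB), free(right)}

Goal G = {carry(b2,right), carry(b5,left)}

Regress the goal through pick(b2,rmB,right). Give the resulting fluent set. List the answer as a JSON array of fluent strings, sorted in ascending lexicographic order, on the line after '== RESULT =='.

Compute (G \ add) ∪ pre:
  G ∩ del = {}  (empty — regression defined)
  G \ add = {carry(b2,right), carry(b5,left)} \ {carry(b2,right)} = {carry(b5,left)}
  ∪ pre   = {carry(b5,left)} ∪ {ball_in(b2,rmB), free(right), robot_in(rmB)}
          = {ball_in(b2,rmB), carry(b5,left), free(right), robot_in(rmB)}

== RESULT ==
["ball_in(b2,rmB)", "carry(b5,left)", "free(right)", "robot_in(rmB)"]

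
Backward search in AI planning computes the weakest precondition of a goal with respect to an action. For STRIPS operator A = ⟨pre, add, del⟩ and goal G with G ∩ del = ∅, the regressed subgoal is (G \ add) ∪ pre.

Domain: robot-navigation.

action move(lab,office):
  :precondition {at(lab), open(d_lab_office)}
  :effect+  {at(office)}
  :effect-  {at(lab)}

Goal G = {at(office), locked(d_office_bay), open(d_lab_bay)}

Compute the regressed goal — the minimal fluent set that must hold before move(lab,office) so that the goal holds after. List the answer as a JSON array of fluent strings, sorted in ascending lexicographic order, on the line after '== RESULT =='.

Compute (G \ add) ∪ pre:
  G ∩ del = {}  (empty — regression defined)
  G \ add = {at(office), locked(d_office_bay), open(d_lab_bay)} \ {at(office)} = {locked(d_office_bay), open(d_lab_bay)}
  ∪ pre   = {locked(d_office_bay), open(d_lab_bay)} ∪ {at(lab), open(d_lab_office)}
          = {at(lab), locked(d_office_bay), open(d_lab_bay), open(d_lab_office)}

== RESULT ==
["at(lab)", "locked(d_office_bay)", "open(d_lab_bay)", "open(d_lab_office)"]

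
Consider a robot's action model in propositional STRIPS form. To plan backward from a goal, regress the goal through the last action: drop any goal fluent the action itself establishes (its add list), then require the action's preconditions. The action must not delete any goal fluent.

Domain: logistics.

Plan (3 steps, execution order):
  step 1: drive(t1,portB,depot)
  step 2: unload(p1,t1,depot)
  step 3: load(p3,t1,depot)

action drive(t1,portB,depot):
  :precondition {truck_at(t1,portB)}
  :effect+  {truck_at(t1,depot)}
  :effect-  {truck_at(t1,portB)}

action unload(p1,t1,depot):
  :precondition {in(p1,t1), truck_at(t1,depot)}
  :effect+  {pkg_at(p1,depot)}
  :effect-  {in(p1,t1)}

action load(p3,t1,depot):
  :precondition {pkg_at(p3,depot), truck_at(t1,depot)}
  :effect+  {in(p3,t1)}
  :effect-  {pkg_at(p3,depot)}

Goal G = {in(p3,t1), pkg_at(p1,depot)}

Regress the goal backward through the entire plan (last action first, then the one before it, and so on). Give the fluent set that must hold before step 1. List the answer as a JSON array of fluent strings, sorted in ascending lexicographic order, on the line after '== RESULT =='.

Work backward from the goal:
  through step 3 (load(p3,t1,depot)): drop {in(p3,t1)}, keep {pkg_at(p1,depot)}, require {pkg_at(p3,depot), truck_at(t1,depot)}
    → {pkg_at(p1,depot), pkg_at(p3,depot), truck_at(t1,depot)}
  through step 2 (unload(p1,t1,depot)): drop {pkg_at(p1,depot)}, keep {pkg_at(p3,depot), truck_at(t1,depot)}, require {in(p1,t1), truck_at(t1,depot)}
    → {in(p1,t1), pkg_at(p3,depot), truck_at(t1,depot)}
  through step 1 (drive(t1,portB,depot)): drop {truck_at(t1,depot)}, keep {in(p1,t1), pkg_at(p3,depot)}, require {truck_at(t1,portB)}
    → {in(p1,t1), pkg_at(p3,depot), truck_at(t1,portB)}

== RESULT ==
["in(p1,t1)", "pkg_at(p3,depot)", "truck_at(t1,portB)"]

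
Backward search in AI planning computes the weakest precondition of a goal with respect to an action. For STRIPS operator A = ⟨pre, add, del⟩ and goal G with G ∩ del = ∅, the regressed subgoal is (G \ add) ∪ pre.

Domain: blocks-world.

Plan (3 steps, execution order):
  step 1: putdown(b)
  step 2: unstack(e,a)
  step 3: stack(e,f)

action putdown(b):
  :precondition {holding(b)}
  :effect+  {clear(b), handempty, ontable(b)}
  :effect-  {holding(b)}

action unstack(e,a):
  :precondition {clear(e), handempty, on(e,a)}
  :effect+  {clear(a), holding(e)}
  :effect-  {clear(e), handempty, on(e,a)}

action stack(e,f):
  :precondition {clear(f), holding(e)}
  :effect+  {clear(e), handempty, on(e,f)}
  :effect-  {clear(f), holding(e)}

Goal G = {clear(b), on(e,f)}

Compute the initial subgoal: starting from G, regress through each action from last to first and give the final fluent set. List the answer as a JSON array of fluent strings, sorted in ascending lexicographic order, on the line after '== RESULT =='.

Work backward from the goal:
  through step 3 (stack(e,f)): drop {on(e,f)}, keep {clear(b)}, require {clear(f), holding(e)}
    → {clear(b), clear(f), holding(e)}
  through step 2 (unstack(e,a)): drop {holding(e)}, keep {clear(b), clear(f)}, require {clear(e), handempty, on(e,a)}
    → {clear(b), clear(e), clear(f), handempty, on(e,a)}
  through step 1 (putdown(b)): drop {clear(b), handempty}, keep {clear(e), clear(f), on(e,a)}, require {holding(b)}
    → {clear(e), clear(f), holding(b), on(e,a)}

== RESULT ==
["clear(e)", "clear(f)", "holding(b)", "on(e,a)"]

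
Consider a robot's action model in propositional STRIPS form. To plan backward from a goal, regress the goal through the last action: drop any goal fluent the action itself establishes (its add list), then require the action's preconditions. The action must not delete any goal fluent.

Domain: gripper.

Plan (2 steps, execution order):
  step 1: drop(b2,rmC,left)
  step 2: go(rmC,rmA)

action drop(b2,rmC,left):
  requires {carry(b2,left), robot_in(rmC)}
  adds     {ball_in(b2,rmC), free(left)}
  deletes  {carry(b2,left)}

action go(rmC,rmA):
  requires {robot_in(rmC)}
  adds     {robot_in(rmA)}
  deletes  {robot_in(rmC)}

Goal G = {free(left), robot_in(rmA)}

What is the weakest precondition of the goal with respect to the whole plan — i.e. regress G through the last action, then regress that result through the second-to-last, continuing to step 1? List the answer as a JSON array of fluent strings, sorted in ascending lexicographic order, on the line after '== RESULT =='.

Regress step by step:
  through step 2 (go(rmC,rmA)): drop {robot_in(rmA)}, keep {free(left)}, require {robot_in(rmC)}
    → {free(left), robot_in(rmC)}
  through step 1 (drop(b2,rmC,left)): drop {free(left)}, keep {robot_in(rmC)}, require {carry(b2,left), robot_in(rmC)}
    → {carry(b2,left), robot_in(rmC)}

== RESULT ==
["carry(b2,left)", "robot_in(rmC)"]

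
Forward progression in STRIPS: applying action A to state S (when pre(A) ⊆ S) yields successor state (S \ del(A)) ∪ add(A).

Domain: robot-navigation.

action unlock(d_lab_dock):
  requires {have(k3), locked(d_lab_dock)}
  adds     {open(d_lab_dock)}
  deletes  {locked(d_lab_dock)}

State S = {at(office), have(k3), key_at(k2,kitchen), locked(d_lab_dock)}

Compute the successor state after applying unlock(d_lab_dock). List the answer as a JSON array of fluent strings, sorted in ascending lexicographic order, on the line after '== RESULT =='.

Progress:
  pre ⊆ S: {have(k3), locked(d_lab_dock)} ⊆ S  — applicable
  S \ del = {at(office), have(k3), key_at(k2,kitchen)}
  ∪ add   = {at(office), have(k3), key_at(k2,kitchen), open(d_lab_dock)}

== RESULT ==
["at(office)", "have(k3)", "key_at(k2,kitchen)", "open(d_lab_dock)"]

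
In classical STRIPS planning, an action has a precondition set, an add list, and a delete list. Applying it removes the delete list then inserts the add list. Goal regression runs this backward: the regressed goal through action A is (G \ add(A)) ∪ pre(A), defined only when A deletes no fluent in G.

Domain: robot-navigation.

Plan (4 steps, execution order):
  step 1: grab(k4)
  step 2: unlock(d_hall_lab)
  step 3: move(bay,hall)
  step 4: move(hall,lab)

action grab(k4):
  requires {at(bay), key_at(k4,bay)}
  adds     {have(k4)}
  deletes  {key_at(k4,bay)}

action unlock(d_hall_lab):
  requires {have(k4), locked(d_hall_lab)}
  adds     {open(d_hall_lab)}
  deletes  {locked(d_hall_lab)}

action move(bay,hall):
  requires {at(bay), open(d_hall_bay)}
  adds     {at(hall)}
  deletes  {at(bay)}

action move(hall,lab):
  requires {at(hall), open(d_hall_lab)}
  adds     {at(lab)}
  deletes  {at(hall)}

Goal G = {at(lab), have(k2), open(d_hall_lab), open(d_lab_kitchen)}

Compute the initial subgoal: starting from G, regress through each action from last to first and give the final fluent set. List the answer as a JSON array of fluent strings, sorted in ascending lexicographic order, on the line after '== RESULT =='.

Regress step by step:
  through step 4 (move(hall,lab)): drop {at(lab)}, keep {have(k2), open(d_hall_lab), open(d_lab_kitchen)}, require {at(hall), open(d_hall_lab)}
    → {at(hall), have(k2), open(d_hall_lab), open(d_lab_kitchen)}
  through step 3 (move(bay,hall)): drop {at(hall)}, keep {have(k2), open(d_hall_lab), open(d_lab_kitchen)}, require {at(bay), open(d_hall_bay)}
    → {at(bay), have(k2), open(d_hall_bay), open(d_hall_lab), open(d_lab_kitchen)}
  through step 2 (unlock(d_hall_lab)): drop {open(d_hall_lab)}, keep {at(bay), have(k2), open(d_hall_bay), open(d_lab_kitchen)}, require {have(k4), locked(d_hall_lab)}
    → {at(bay), have(k2), have(k4), locked(d_hall_lab), open(d_hall_bay), open(d_lab_kitchen)}
  through step 1 (grab(k4)): drop {have(k4)}, keep {at(bay), have(k2), locked(d_hall_lab), open(d_hall_bay), open(d_lab_kitchen)}, require {at(bay), key_at(k4,bay)}
    → {at(bay), have(k2), key_at(k4,bay), locked(d_hall_lab), open(d_hall_bay), open(d_lab_kitchen)}

== RESULT ==
["at(bay)", "have(k2)", "key_at(k4,bay)", "locked(d_hall_lab)", "open(d_hall_bay)", "open(d_lab_kitchen)"]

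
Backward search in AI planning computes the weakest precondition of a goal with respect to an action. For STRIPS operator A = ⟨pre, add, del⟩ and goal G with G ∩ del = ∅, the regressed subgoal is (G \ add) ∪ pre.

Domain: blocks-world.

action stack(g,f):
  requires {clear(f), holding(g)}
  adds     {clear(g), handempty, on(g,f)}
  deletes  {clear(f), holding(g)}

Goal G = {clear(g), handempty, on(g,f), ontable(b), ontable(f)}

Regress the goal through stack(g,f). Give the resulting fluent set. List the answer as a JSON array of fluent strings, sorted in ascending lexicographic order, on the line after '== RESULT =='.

Regress:
  G ∩ del = {}  (empty — regression defined)
  G \ add = {clear(g), handempty, on(g,f), ontable(b), ontable(f)} \ {clear(g), handempty, on(g,f)} = {ontable(b), ontable(f)}
  ∪ pre   = {ontable(b), ontable(f)} ∪ {clear(f), holding(g)}
          = {clear(f), holding(g), ontable(b), ontable(f)}

== RESULT ==
["clear(f)", "holding(g)", "ontable(b)", "ontable(f)"]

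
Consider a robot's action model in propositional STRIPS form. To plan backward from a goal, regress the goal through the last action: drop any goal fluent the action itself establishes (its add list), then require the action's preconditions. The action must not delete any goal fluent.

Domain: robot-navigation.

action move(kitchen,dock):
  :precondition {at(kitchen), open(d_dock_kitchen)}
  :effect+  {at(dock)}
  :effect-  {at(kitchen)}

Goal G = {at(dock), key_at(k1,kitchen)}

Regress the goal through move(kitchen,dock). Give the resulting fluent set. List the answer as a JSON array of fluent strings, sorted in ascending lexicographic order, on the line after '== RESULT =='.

Regress:
  G ∩ del = {}  (empty — regression defined)
  G \ add = {at(dock), key_at(k1,kitchen)} \ {at(dock)} = {key_at(k1,kitchen)}
  ∪ pre   = {key_at(k1,kitchen)} ∪ {at(kitchen), open(d_dock_kitchen)}
          = {at(kitchen), key_at(k1,kitchen), open(d_dock_kitchen)}

== RESULT ==
["at(kitchen)", "key_at(k1,kitchen)", "open(d_dock_kitchen)"]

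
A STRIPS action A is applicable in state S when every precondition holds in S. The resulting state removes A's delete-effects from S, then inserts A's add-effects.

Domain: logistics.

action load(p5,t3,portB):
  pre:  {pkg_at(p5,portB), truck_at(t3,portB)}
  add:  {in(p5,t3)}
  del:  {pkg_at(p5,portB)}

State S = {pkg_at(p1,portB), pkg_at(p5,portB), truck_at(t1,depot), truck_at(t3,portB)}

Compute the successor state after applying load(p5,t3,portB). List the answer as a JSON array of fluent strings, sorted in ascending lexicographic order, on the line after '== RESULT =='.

Progress:
  pre ⊆ S: {pkg_at(p5,portB), truck_at(t3,portB)} ⊆ S  — applicable
  S \ del = {pkg_at(p1,portB), truck_at(t1,depot), truck_at(t3,portB)}
  ∪ add   = {in(p5,t3), pkg_at(p1,portB), truck_at(t1,depot), truck_at(t3,portB)}

== RESULT ==
["in(p5,t3)", "pkg_at(p1,portB)", "truck_at(t1,depot)", "truck_at(t3,portB)"]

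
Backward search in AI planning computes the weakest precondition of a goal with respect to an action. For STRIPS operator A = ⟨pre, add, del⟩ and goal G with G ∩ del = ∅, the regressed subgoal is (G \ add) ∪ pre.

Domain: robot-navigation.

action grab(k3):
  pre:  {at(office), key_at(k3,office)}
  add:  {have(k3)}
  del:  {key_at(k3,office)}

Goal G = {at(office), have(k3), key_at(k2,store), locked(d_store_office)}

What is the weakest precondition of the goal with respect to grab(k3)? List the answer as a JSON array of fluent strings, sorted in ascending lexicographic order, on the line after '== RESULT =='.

Compute (G \ add) ∪ pre:
  G ∩ del = {}  (empty — regression defined)
  G \ add = {at(office), have(k3), key_at(k2,store), locked(d_store_office)} \ {have(k3)} = {at(office), key_at(k2,store), locked(d_store_office)}
  ∪ pre   = {at(office), key_at(k2,store), locked(d_store_office)} ∪ {at(office), key_at(k3,office)}
          = {at(office), key_at(k2,store), key_at(k3,office), locked(d_store_office)}

== RESULT ==
["at(office)", "key_at(k2,store)", "key_at(k3,office)", "locked(d_store_office)"]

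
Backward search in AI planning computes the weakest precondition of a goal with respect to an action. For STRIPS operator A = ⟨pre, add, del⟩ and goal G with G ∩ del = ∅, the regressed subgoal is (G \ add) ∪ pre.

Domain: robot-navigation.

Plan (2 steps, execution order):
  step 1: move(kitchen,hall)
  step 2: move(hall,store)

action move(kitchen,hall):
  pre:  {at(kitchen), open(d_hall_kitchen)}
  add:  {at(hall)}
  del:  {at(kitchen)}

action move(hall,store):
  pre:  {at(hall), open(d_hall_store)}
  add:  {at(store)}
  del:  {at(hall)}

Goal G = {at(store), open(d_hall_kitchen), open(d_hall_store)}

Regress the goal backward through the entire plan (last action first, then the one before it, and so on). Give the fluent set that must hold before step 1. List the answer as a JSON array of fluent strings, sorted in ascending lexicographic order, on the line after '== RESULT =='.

Regress step by step:
  through step 2 (move(hall,store)): drop {at(store)}, keep {open(d_hall_kitchen), open(d_hall_store)}, require {at(hall), open(d_hall_store)}
    → {at(hall), open(d_hall_kitchen), open(d_hall_store)}
  through step 1 (move(kitchen,hall)): drop {at(hall)}, keep {open(d_hall_kitchen), open(d_hall_store)}, require {at(kitchen), open(d_hall_kitchen)}
    → {at(kitchen), open(d_hall_kitchen), open(d_hall_store)}

== RESULT ==
["at(kitchen)", "open(d_hall_kitchen)", "open(d_hall_store)"]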